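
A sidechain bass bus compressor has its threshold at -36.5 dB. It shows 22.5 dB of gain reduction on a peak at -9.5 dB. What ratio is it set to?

6:1

Input overshoot = -9.5 − (-36.5) = 27 dB.
Output overshoot = 27 − 22.5 = 4.5 dB.
Ratio = input overshoot / output overshoot = 27 / 4.5 = 6.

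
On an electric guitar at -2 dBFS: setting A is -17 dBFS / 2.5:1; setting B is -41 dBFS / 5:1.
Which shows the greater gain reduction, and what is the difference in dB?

A: overshoot 15 dB → output overshoot 6 dB → GR 9 dB.
B: overshoot 39 dB → output overshoot 7.8 dB → GR 31.2 dB.
Difference: 22.2 dB in favour of B.

B, by 22.2 dB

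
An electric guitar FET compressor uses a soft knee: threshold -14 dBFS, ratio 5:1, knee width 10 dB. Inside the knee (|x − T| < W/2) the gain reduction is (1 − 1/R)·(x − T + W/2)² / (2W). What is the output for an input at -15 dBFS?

x − T + W/2 = -15 − (-14) + 5 = 4.
GR = (1 − 1/5) × 4² / 20 = 0.8 × 16 / 20 = 0.64 dB.
Output = -15 − 0.64 = -15.64 dBFS.

-15.64 dBFS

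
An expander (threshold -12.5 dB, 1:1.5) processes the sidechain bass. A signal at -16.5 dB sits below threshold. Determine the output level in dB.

Below threshold, a 1:1.5 expander applies gain = (1.5−1)×(T − x) of attenuation.
(1.5−1) × 4 = 2 dB, so output = -16.5 − 2 = -18.5 dB.

-18.5 dB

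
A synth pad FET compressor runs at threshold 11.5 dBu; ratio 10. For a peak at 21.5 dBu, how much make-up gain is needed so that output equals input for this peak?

9 dB

Without make-up, output = threshold + overshoot/10 = 11.5 + 1 = 12.5 dBu.
Gap to target: 9 dB.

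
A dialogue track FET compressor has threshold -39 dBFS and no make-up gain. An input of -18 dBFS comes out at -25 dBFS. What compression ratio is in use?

Input overshoot = -18 − (-39) = 21 dB; output overshoot = -25 − (-39) = 14 dB.
Ratio = 21 / 14 = 1.5.

1.5:1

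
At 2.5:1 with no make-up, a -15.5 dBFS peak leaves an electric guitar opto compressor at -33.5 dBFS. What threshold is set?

Gain reduction = -15.5 − (-33.5) = 18 dB; output overshoot = GR / (R − 1) = 18 / 1.5 = 12 dB.
Threshold = output − output overshoot = -33.5 − 12 = -45.5 dBFS.

-45.5 dBFS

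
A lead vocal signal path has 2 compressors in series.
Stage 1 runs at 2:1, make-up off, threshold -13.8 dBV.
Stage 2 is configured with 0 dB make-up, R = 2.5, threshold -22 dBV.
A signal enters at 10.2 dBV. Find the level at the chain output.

-13.92 dBV

Stage 1: 24 dB above -13.8 dBV, reduced 2:1 to 12 dB above → -1.8 dBV.
Stage 2: 20.2 dB above -22 dBV, reduced 2.5:1 to 8.08 dB above → -13.92 dBV.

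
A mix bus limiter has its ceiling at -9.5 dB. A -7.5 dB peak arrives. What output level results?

-9.5 dB

A brickwall limiter is an ∞:1 compressor: any input above the ceiling is clamped to -9.5 dB.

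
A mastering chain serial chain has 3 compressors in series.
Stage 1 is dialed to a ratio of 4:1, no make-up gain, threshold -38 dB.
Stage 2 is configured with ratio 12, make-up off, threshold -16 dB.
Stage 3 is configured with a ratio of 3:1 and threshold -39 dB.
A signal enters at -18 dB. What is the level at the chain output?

-37 dB

Stage 1: overshoot 20 dB → 20/4 = 5 dB → -33 dB.
Stage 2: below threshold (-33 ≤ -16); passes unchanged; output -33 dB.
Stage 3: overshoot 6 dB → 6/3 = 2 dB → -37 dB.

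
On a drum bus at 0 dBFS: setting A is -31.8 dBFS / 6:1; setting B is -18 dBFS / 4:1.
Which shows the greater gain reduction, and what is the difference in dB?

A, by 13 dB

A: overshoot 31.8 dB → output overshoot 5.3 dB → GR 26.5 dB.
B: overshoot 18 dB → output overshoot 4.5 dB → GR 13.5 dB.
A reduces 13 dB more.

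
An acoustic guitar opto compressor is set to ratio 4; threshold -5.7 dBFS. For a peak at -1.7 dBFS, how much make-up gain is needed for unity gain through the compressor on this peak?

Without make-up, output = threshold + overshoot/4 = -5.7 + 1 = -4.7 dBFS.
Gap to target: 3 dB.

3 dB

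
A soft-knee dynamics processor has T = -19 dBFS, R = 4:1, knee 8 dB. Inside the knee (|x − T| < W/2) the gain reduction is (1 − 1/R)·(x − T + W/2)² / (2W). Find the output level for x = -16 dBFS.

-18.296875 dBFS

x − T + W/2 = -16 − (-19) + 4 = 7.
GR = (1 − 1/4) × 7² / 16 = 0.75 × 49 / 16 = 2.296875 dB.
Output = -16 − 2.296875 = -18.296875 dBFS.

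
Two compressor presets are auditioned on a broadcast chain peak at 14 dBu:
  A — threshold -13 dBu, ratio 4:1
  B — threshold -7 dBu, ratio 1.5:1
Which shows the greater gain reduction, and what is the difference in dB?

A: 27 dB over, compressed to 6.75 dB over, so 20.25 dB of GR.
B: 21 dB over, compressed to 14 dB over, so 7 dB of GR.
A applies 13.25 dB more gain reduction.

A, by 13.25 dB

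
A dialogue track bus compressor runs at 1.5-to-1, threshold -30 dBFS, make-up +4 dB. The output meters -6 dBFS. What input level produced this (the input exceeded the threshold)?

0 dBFS

Remove make-up: -6 − 4 = -10 dBFS.
Post-compression overshoot = -10 − (-30) = 20 dB.
Undo the ratio: input overshoot = 20 × 1.5 = 30 dB, giving input = 0 dBFS.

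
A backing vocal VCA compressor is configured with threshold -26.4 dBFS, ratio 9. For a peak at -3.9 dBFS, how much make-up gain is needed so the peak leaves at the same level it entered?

20 dB

The peak compresses to -26.4 + 22.5/9 = -23.9 dBFS.
To reach -3.9 dBFS requires -3.9 − (-23.9) = 20 dB of make-up.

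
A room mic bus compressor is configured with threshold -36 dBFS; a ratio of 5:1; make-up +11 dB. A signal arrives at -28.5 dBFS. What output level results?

-23.5 dBFS

Overshoot: -28.5 − (-36) = 7.5 dB.
The 7.5 dB excess becomes 1.5 dB after 5:1 reduction.
So the level is -36 + 1.5 = -34.5 dBFS; make-up adds 11 dB, giving -23.5 dBFS.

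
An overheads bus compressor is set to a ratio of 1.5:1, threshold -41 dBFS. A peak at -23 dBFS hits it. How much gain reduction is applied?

6 dB

-23 dBFS exceeds the threshold by 18 dB.
At 1.5:1, output sits 18/1.5 = 12 dB above threshold.
GR = overshoot in − overshoot out = 18 − 12 = 6 dB.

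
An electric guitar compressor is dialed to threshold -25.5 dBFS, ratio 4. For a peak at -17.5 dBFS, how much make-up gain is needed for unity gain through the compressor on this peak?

6 dB

Overshoot 8 dB → 8/4 = 2 dB after compression, so the compressed level is -25.5 + 2 = -23.5 dBFS.
Make-up = target − compressed = -17.5 − (-23.5) = 6 dB.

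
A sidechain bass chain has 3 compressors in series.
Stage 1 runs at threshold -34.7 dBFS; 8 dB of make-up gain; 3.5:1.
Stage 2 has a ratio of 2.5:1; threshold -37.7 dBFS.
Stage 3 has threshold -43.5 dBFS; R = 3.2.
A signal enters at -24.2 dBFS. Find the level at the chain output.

-39.9375 dBFS

Stage 1: -24.2 dBFS is 10.5 dB over -34.7 dBFS; at 3.5:1 that becomes 3 dB over, giving -31.7 dBFS; +8 dB make-up → -23.7 dBFS.
Stage 2: overshoot 14 dB → 14/2.5 = 5.6 dB → -32.1 dBFS.
Stage 3: -32.1 dBFS is 11.4 dB over -43.5 dBFS; at 3.2:1 that becomes 3.5625 dB over, giving -39.9375 dBFS.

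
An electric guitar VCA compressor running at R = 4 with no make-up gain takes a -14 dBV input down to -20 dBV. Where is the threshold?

-22 dBV

Let T be the threshold. Output overshoot = (input overshoot)/R, so -20 − T = (-14 − T)/4.
4·(-20 − T) = -14 − T → 3·T = -80 − (-14) = -66.
T = -66/3 = -22 dBV.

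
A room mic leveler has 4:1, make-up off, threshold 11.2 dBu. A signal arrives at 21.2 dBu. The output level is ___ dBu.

Overshoot: 21.2 − 11.2 = 10 dB.
At 4:1 the overshoot is divided by 4, leaving 2.5 dB above threshold.
So the level is 11.2 + 2.5 = 13.7 dBu.

13.7 dBu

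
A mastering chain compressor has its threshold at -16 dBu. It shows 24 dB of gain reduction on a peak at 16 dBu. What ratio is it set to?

4:1

Input overshoot = 16 − (-16) = 32 dB.
Output overshoot = 32 − 24 = 8 dB.
Ratio = input overshoot / output overshoot = 32 / 8 = 4.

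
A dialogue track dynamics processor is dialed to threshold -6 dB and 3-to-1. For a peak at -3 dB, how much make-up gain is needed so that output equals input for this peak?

2 dB

The peak compresses to -6 + 3/3 = -5 dB.
To reach -3 dB requires -3 − (-5) = 2 dB of make-up.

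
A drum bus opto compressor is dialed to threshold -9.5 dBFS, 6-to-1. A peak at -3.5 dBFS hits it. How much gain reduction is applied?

The signal is 6 dB above threshold.
A 6:1 ratio leaves 1 dB of that excess.
GR = overshoot in − overshoot out = 6 − 1 = 5 dB.

5 dB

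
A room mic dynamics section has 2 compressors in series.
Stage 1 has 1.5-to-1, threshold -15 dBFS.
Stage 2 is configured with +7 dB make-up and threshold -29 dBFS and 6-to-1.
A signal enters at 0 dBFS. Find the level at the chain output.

-18 dBFS

Stage 1: 0 dBFS is 15 dB over -15 dBFS; at 1.5:1 that becomes 10 dB over, giving -5 dBFS.
Stage 2: -5 dBFS is 24 dB over -29 dBFS; at 6:1 that becomes 4 dB over, giving -25 dBFS; +7 dB make-up → -18 dBFS.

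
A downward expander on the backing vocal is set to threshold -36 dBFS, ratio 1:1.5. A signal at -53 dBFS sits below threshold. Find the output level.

Undershoot = (-36) − (-53) = 17 dB.
At 1:1.5, that expands to 25.5 dB under threshold.
Output = -36 − 25.5 = -61.5 dBFS.

-61.5 dBFS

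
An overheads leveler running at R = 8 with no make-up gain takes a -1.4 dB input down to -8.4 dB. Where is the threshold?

Input is 8 dB above T (since output overshoot × R = input overshoot: (-8.4 − T)·8 = -1.4 − T gives T = -9.4 dB).
Check: -9.4 + (-1.4 − (-9.4))/8 = -9.4 + 1 = -8.4 dB. ✓

-9.4 dB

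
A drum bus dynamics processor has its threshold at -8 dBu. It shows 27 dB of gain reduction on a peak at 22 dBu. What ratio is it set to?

10:1

Input overshoot = 22 − (-8) = 30 dB.
Output overshoot = 30 − 27 = 3 dB.
Ratio = input overshoot / output overshoot = 30 / 3 = 10.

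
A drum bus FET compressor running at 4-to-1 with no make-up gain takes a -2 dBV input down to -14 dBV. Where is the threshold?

-18 dBV

Let T be the threshold. Output overshoot = (input overshoot)/R, so -14 − T = (-2 − T)/4.
4·(-14 − T) = -2 − T → 3·T = -56 − (-2) = -54.
T = -54/3 = -18 dBV.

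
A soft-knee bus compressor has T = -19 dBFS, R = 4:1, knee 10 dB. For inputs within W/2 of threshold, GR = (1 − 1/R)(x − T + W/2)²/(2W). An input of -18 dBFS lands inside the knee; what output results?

x − T + W/2 = -18 − (-19) + 5 = 6.
GR = (1 − 1/4) × 6² / 20 = 0.75 × 36 / 20 = 1.35 dB.
Output = -18 − 1.35 = -19.35 dBFS.

-19.35 dBFS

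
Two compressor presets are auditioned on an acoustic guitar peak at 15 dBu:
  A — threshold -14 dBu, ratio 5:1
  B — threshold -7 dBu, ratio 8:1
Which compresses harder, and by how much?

A: overshoot 29 dB → output overshoot 5.8 dB → GR 23.2 dB.
B: overshoot 22 dB → output overshoot 2.75 dB → GR 19.25 dB.
A reduces 3.95 dB more.

A, by 3.95 dB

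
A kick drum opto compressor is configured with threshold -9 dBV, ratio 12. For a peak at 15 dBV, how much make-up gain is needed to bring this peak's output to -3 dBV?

Overshoot 24 dB → 24/12 = 2 dB after compression, so the compressed level is -9 + 2 = -7 dBV.
Make-up = target − compressed = -3 − (-7) = 4 dB.

4 dB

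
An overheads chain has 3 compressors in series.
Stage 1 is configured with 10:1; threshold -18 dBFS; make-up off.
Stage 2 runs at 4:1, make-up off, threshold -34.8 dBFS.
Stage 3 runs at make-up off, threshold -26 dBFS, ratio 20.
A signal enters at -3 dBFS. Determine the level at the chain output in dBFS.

Stage 1: 15 dB above -18 dBFS, reduced 10:1 to 1.5 dB above → -16.5 dBFS.
Stage 2: -16.5 dBFS is 18.3 dB over -34.8 dBFS; at 4:1 that becomes 4.575 dB over, giving -30.225 dBFS.
Stage 3: below threshold (-30.225 ≤ -26); passes unchanged; output -30.225 dBFS.

-30.225 dBFS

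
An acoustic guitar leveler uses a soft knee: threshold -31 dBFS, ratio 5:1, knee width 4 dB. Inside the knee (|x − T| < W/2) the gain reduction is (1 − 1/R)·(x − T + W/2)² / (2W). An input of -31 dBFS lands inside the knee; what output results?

-31.4 dBFS

x − T + W/2 = -31 − (-31) + 2 = 2.
GR = (1 − 1/5) × 2² / 8 = 0.8 × 4 / 8 = 0.4 dB.
Output = -31 − 0.4 = -31.4 dBFS.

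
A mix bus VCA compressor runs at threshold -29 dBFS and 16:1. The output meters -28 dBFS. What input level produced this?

-13 dBFS

The compressed level sits -28 − (-29) = 1 dB over threshold.
Undo the ratio: input overshoot = 1 × 16 = 16 dB, giving input = -13 dBFS.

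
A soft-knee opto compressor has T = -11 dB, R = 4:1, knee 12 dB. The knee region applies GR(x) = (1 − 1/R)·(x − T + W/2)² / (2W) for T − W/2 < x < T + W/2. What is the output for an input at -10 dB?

-11.53125 dB

x − T + W/2 = -10 − (-11) + 6 = 7.
GR = (1 − 1/4) × 7² / 24 = 0.75 × 49 / 24 = 1.53125 dB.
Output = -10 − 1.53125 = -11.53125 dB.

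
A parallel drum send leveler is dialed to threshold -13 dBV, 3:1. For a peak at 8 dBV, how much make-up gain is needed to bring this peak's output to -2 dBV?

4 dB

Overshoot 21 dB → 21/3 = 7 dB after compression, so the compressed level is -13 + 7 = -6 dBV.
Make-up = target − compressed = -2 − (-6) = 4 dB.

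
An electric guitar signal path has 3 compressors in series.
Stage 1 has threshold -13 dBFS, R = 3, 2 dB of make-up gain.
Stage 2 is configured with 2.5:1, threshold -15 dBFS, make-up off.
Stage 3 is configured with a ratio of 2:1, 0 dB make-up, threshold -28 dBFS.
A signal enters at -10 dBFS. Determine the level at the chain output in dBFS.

-20.5 dBFS

Stage 1: 3 dB above -13 dBFS, reduced 3:1 to 1 dB above → -12 dBFS; +2 dB make-up → -10 dBFS.
Stage 2: 5 dB above -15 dBFS, reduced 2.5:1 to 2 dB above → -13 dBFS.
Stage 3: 15 dB above -28 dBFS, reduced 2:1 to 7.5 dB above → -20.5 dBFS.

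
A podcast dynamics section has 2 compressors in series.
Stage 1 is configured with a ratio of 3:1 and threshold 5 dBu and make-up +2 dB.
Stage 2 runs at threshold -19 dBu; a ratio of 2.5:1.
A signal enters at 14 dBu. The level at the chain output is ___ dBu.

Stage 1: 14 dBu is 9 dB over 5 dBu; at 3:1 that becomes 3 dB over, giving 8 dBu; +2 dB make-up → 10 dBu.
Stage 2: 29 dB above -19 dBu, reduced 2.5:1 to 11.6 dB above → -7.4 dBu.

-7.4 dBu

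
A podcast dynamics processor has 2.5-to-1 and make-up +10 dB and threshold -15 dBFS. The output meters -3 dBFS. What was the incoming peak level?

-10 dBFS

Before make-up, the level was -3 − 10 = -13 dBFS.
That's 2 dB above the -15 dBFS threshold.
Undo the ratio: input overshoot = 2 × 2.5 = 5 dB, giving input = -10 dBFS.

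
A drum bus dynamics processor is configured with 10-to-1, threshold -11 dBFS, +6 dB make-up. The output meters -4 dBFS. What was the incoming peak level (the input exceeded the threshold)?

-1 dBFS

Remove make-up: -4 − 6 = -10 dBFS.
That's 1 dB above the -11 dBFS threshold.
Undo the ratio: input overshoot = 1 × 10 = 10 dB, giving input = -1 dBFS.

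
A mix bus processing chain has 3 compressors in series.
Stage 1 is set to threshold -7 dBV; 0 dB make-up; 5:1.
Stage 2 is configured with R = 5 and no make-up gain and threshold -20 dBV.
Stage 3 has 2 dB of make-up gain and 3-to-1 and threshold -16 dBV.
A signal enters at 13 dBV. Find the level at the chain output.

Stage 1: 13 dBV is 20 dB over -7 dBV; at 5:1 that becomes 4 dB over, giving -3 dBV.
Stage 2: -3 dBV is 17 dB over -20 dBV; at 5:1 that becomes 3.4 dB over, giving -16.6 dBV.
Stage 3: below threshold (-16.6 ≤ -16); passes unchanged; make-up brings it to -14.6 dBV.

-14.6 dBV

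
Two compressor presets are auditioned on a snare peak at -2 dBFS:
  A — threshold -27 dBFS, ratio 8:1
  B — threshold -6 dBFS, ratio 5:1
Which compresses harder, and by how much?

A, by 18.675 dB

A: GR = 25 − 25/8 = 21.875 dB.
B: GR = 4 − 4/5 = 3.2 dB.
A applies 18.675 dB more gain reduction.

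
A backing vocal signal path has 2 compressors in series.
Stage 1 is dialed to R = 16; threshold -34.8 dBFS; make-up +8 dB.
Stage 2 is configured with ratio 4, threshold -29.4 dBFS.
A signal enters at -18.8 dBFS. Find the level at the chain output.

-28.5 dBFS

Stage 1: overshoot 16 dB → 16/16 = 1 dB → -33.8 dBFS; +8 dB make-up → -25.8 dBFS.
Stage 2: -25.8 dBFS is 3.6 dB over -29.4 dBFS; at 4:1 that becomes 0.9 dB over, giving -28.5 dBFS.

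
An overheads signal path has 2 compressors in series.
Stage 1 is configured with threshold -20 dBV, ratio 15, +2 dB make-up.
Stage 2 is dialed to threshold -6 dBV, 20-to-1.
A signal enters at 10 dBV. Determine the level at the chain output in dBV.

Stage 1: 30 dB above -20 dBV, reduced 15:1 to 2 dB above → -18 dBV; +2 dB make-up → -16 dBV.
Stage 2: below threshold (-16 ≤ -6); passes unchanged; output -16 dBV.

-16 dBV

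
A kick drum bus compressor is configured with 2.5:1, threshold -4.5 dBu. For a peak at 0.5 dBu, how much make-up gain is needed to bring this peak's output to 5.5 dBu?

8 dB

Without make-up, output = threshold + overshoot/2.5 = -4.5 + 2 = -2.5 dBu.
Gap to target: 8 dB.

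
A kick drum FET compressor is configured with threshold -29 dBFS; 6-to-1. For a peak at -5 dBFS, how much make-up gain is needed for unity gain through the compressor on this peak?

20 dB

Overshoot 24 dB → 24/6 = 4 dB after compression, so the compressed level is -29 + 4 = -25 dBFS.
Make-up = target − compressed = -5 − (-25) = 20 dB.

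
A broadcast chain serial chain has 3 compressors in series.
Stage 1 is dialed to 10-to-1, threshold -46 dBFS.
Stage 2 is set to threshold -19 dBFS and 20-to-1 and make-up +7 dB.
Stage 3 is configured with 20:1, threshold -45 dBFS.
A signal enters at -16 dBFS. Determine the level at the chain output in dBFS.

-44.55 dBFS

Stage 1: overshoot 30 dB → 30/10 = 3 dB → -43 dBFS.
Stage 2: -43 dBFS ≤ -19 dBFS, so stage 2 doesn't engage; make-up brings it to -36 dBFS.
Stage 3: overshoot 9 dB → 9/20 = 0.45 dB → -44.55 dBFS.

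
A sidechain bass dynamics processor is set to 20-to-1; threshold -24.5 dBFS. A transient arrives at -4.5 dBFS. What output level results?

-23.5 dBFS

The input is 20 dB above the -24.5 dBFS threshold.
20:1 compression reduces that to 20/20 = 1 dB over.
That puts the output at -23.5 dBFS.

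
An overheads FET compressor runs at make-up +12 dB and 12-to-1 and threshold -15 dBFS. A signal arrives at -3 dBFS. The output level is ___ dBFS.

The input is 12 dB above the -15 dBFS threshold.
12:1 compression reduces that to 12/12 = 1 dB over.
Output = -15 + 1 = -14 dBFS; make-up adds 12 dB, giving -2 dBFS.

-2 dBFS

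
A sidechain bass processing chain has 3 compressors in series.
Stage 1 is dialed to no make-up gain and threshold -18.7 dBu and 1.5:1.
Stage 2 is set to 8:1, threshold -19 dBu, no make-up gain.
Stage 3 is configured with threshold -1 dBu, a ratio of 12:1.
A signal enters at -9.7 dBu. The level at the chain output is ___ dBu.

-18.2125 dBu

Stage 1: 9 dB above -18.7 dBu, reduced 1.5:1 to 6 dB above → -12.7 dBu.
Stage 2: -12.7 dBu is 6.3 dB over -19 dBu; at 8:1 that becomes 0.7875 dB over, giving -18.2125 dBu.
Stage 3: below threshold (-18.2125 ≤ -1); passes unchanged; output -18.2125 dBu.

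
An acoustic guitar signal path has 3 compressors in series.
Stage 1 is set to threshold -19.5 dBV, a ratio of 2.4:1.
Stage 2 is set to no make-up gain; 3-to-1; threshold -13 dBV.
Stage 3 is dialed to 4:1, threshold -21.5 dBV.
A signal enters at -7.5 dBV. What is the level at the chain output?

-19.75 dBV

Stage 1: 12 dB above -19.5 dBV, reduced 2.4:1 to 5 dB above → -14.5 dBV.
Stage 2: -14.5 dBV is at or below the -13 dBV threshold — no compression; output -14.5 dBV.
Stage 3: -14.5 dBV is 7 dB over -21.5 dBV; at 4:1 that becomes 1.75 dB over, giving -19.75 dBV.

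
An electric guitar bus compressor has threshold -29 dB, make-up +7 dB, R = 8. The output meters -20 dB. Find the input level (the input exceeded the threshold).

-13 dB

Stripping the +7 dB make-up gives -27 dB at the gain stage.
The compressed level sits -27 − (-29) = 2 dB over threshold.
Undo the ratio: input overshoot = 2 × 8 = 16 dB, giving input = -13 dB.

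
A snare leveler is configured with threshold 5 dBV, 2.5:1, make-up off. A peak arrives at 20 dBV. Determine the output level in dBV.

Overshoot: 20 − 5 = 15 dB.
The 15 dB excess becomes 6 dB after 2.5:1 reduction.
So the level is 5 + 6 = 11 dBV.

11 dBV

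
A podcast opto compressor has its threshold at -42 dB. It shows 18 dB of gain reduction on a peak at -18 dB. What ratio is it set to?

Input overshoot = -18 − (-42) = 24 dB.
Output overshoot = 24 − 18 = 6 dB.
Ratio = input overshoot / output overshoot = 24 / 6 = 4.

4:1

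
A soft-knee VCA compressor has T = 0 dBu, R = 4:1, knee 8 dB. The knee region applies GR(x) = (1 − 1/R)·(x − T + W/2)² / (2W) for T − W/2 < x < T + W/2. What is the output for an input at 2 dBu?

x − T + W/2 = 2 − 0 + 4 = 6.
GR = (1 − 1/4) × 6² / 16 = 0.75 × 36 / 16 = 1.6875 dB.
Output = 2 − 1.6875 = 0.3125 dBu.

0.3125 dBu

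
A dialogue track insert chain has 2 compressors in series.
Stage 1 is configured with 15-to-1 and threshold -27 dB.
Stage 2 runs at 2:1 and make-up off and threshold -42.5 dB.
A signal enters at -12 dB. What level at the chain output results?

-34.25 dB

Stage 1: 15 dB above -27 dB, reduced 15:1 to 1 dB above → -26 dB.
Stage 2: 16.5 dB above -42.5 dB, reduced 2:1 to 8.25 dB above → -34.25 dB.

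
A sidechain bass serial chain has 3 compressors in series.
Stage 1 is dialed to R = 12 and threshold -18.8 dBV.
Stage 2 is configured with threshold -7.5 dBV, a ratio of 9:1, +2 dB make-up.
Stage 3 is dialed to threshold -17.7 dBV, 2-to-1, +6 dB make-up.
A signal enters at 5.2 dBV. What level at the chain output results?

-10.25 dBV

Stage 1: 5.2 dBV is 24 dB over -18.8 dBV; at 12:1 that becomes 2 dB over, giving -16.8 dBV.
Stage 2: below threshold (-16.8 ≤ -7.5); passes unchanged; make-up brings it to -14.8 dBV.
Stage 3: 2.9 dB above -17.7 dBV, reduced 2:1 to 1.45 dB above → -16.25 dBV; +6 dB make-up → -10.25 dBV.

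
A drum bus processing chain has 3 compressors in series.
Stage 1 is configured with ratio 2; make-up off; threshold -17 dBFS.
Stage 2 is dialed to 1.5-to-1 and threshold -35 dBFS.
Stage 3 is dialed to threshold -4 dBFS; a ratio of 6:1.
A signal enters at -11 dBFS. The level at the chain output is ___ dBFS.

-21 dBFS

Stage 1: -11 dBFS is 6 dB over -17 dBFS; at 2:1 that becomes 3 dB over, giving -14 dBFS.
Stage 2: 21 dB above -35 dBFS, reduced 1.5:1 to 14 dB above → -21 dBFS.
Stage 3: below threshold (-21 ≤ -4); passes unchanged; output -21 dBFS.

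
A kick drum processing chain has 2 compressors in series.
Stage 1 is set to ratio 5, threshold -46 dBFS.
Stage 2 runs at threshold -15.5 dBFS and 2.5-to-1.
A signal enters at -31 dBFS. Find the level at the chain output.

Stage 1: -31 dBFS is 15 dB over -46 dBFS; at 5:1 that becomes 3 dB over, giving -43 dBFS.
Stage 2: below threshold (-43 ≤ -15.5); passes unchanged; output -43 dBFS.

-43 dBFS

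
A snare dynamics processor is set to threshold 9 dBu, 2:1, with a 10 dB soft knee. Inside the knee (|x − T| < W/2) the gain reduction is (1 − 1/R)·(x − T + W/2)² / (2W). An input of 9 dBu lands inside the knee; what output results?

x − T + W/2 = 9 − 9 + 5 = 5.
GR = (1 − 1/2) × 5² / 20 = 0.5 × 25 / 20 = 0.625 dB.
Output = 9 − 0.625 = 8.375 dBu.

8.375 dBu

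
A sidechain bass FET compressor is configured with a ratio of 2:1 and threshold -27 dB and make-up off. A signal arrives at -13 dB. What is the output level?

-20 dB

The input is 14 dB above the -27 dB threshold.
The 14 dB excess becomes 7 dB after 2:1 reduction.
That puts the output at -20 dB.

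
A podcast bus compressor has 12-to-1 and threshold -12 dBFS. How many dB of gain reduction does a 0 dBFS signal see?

The signal is 12 dB above threshold.
After 12:1 compression the overshoot becomes 12/12 = 1 dB.
So the signal is attenuated by 12 − 1 = 11 dB.

11 dB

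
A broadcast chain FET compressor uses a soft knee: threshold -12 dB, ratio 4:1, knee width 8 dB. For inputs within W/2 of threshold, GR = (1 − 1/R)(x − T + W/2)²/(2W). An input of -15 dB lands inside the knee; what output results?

-15.046875 dB

x − T + W/2 = -15 − (-12) + 4 = 1.
GR = (1 − 1/4) × 1² / 16 = 0.75 × 1 / 16 = 0.046875 dB.
Output = -15 − 0.046875 = -15.046875 dB.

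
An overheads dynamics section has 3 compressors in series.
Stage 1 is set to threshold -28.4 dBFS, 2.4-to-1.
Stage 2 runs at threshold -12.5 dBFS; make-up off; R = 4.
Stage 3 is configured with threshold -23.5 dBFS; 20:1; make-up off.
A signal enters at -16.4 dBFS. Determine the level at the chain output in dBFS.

Stage 1: 12 dB above -28.4 dBFS, reduced 2.4:1 to 5 dB above → -23.4 dBFS.
Stage 2: -23.4 dBFS ≤ -12.5 dBFS, so stage 2 doesn't engage; output -23.4 dBFS.
Stage 3: overshoot 0.1 dB → 0.1/20 = 0.005 dB → -23.495 dBFS.

-23.495 dBFS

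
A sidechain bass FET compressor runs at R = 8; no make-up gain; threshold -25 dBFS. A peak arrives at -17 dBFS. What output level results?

The input is 8 dB above the -25 dBFS threshold.
The 8 dB excess becomes 1 dB after 8:1 reduction.
Output = -25 + 1 = -24 dBFS.

-24 dBFS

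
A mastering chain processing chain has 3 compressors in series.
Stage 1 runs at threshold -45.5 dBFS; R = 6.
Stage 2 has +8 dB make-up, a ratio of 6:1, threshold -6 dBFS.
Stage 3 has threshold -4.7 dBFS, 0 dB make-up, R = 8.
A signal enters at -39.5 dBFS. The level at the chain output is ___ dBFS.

-36.5 dBFS

Stage 1: -39.5 dBFS is 6 dB over -45.5 dBFS; at 6:1 that becomes 1 dB over, giving -44.5 dBFS.
Stage 2: below threshold (-44.5 ≤ -6); passes unchanged; make-up brings it to -36.5 dBFS.
Stage 3: -36.5 dBFS ≤ -4.7 dBFS, so stage 3 doesn't engage; output -36.5 dBFS.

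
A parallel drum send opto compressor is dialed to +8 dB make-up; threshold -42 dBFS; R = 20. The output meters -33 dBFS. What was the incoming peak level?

Remove make-up: -33 − 8 = -41 dBFS.
The compressed level sits -41 − (-42) = 1 dB over threshold.
Before 20:1 compression the overshoot was 1 × 20 = 20 dB, so input = -42 + 20 = -22 dBFS.

-22 dBFS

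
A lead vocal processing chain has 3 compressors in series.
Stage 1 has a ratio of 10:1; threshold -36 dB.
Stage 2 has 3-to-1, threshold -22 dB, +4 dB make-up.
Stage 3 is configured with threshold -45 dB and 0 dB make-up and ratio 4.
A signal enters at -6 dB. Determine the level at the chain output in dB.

Stage 1: overshoot 30 dB → 30/10 = 3 dB → -33 dB.
Stage 2: -33 dB is at or below the -22 dB threshold — no compression; make-up brings it to -29 dB.
Stage 3: overshoot 16 dB → 16/4 = 4 dB → -41 dB.

-41 dB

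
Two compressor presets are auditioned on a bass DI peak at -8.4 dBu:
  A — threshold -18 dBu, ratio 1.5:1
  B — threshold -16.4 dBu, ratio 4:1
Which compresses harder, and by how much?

B, by 2.8 dB

A: overshoot 9.6 dB → output overshoot 6.4 dB → GR 3.2 dB.
B: overshoot 8 dB → output overshoot 2 dB → GR 6 dB.
B applies 2.8 dB more gain reduction.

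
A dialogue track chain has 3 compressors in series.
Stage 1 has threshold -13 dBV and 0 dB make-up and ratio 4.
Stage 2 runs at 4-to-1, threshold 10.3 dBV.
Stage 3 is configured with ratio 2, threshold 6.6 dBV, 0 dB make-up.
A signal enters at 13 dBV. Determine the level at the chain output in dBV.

-6.5 dBV

Stage 1: 26 dB above -13 dBV, reduced 4:1 to 6.5 dB above → -6.5 dBV.
Stage 2: below threshold (-6.5 ≤ 10.3); passes unchanged; output -6.5 dBV.
Stage 3: below threshold (-6.5 ≤ 6.6); passes unchanged; output -6.5 dBV.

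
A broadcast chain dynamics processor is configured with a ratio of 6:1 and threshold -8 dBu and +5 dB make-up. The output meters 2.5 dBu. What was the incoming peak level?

Before make-up, the level was 2.5 − 5 = -2.5 dBu.
That's 5.5 dB above the -8 dBu threshold.
Before 6:1 compression the overshoot was 5.5 × 6 = 33 dB, so input = -8 + 33 = 25 dBu.

25 dBu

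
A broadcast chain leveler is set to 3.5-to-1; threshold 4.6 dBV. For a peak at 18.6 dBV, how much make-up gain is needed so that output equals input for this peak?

Overshoot 14 dB → 14/3.5 = 4 dB after compression, so the compressed level is 4.6 + 4 = 8.6 dBV.
Make-up = target − compressed = 18.6 − 8.6 = 10 dB.

10 dB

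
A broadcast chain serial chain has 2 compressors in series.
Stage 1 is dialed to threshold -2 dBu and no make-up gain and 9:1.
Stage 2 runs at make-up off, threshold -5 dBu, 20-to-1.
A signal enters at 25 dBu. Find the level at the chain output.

-4.7 dBu

Stage 1: 25 dBu is 27 dB over -2 dBu; at 9:1 that becomes 3 dB over, giving 1 dBu.
Stage 2: 6 dB above -5 dBu, reduced 20:1 to 0.3 dB above → -4.7 dBu.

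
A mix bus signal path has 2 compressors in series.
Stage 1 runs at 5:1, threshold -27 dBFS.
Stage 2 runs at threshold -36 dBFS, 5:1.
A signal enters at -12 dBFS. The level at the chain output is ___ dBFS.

Stage 1: -12 dBFS is 15 dB over -27 dBFS; at 5:1 that becomes 3 dB over, giving -24 dBFS.
Stage 2: overshoot 12 dB → 12/5 = 2.4 dB → -33.6 dBFS.

-33.6 dBFS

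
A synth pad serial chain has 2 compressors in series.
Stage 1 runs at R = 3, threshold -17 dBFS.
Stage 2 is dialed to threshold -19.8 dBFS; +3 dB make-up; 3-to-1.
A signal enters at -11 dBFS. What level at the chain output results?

Stage 1: -11 dBFS is 6 dB over -17 dBFS; at 3:1 that becomes 2 dB over, giving -15 dBFS.
Stage 2: 4.8 dB above -19.8 dBFS, reduced 3:1 to 1.6 dB above → -18.2 dBFS; +3 dB make-up → -15.2 dBFS.

-15.2 dBFS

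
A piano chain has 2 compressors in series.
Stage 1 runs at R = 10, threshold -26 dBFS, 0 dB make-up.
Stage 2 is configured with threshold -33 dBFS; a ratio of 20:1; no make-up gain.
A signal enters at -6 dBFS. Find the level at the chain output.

Stage 1: overshoot 20 dB → 20/10 = 2 dB → -24 dBFS.
Stage 2: -24 dBFS is 9 dB over -33 dBFS; at 20:1 that becomes 0.45 dB over, giving -32.55 dBFS.

-32.55 dBFS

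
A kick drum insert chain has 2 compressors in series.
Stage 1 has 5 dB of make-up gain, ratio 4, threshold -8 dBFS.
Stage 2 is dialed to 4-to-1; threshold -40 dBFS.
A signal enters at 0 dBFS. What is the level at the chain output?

Stage 1: 0 dBFS is 8 dB over -8 dBFS; at 4:1 that becomes 2 dB over, giving -6 dBFS; +5 dB make-up → -1 dBFS.
Stage 2: -1 dBFS is 39 dB over -40 dBFS; at 4:1 that becomes 9.75 dB over, giving -30.25 dBFS.

-30.25 dBFS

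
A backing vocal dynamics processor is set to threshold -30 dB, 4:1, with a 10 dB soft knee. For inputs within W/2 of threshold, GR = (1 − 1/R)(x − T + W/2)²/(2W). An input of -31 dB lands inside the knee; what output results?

-31.6 dB

x − T + W/2 = -31 − (-30) + 5 = 4.
GR = (1 − 1/4) × 4² / 20 = 0.75 × 16 / 20 = 0.6 dB.
Output = -31 − 0.6 = -31.6 dB.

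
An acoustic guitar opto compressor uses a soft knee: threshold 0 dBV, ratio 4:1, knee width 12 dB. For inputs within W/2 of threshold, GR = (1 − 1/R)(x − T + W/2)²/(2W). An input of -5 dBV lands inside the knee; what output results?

-5.03125 dBV

x − T + W/2 = -5 − 0 + 6 = 1.
GR = (1 − 1/4) × 1² / 24 = 0.75 × 1 / 24 = 0.03125 dB.
Output = -5 − 0.03125 = -5.03125 dBV.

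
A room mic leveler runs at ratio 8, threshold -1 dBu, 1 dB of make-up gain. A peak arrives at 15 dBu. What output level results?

15 dBu sits 16 dB over threshold.
The 16 dB excess becomes 2 dB after 8:1 reduction.
That puts the output at 1 dBu; make-up adds 1 dB, giving 2 dBu.

2 dBu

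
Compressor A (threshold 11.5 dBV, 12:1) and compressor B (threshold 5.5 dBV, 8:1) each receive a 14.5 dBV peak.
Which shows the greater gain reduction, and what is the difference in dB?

B, by 5.125 dB

A: GR = 3 − 3/12 = 2.75 dB.
B: GR = 9 − 9/8 = 7.875 dB.
Difference: 5.125 dB in favour of B.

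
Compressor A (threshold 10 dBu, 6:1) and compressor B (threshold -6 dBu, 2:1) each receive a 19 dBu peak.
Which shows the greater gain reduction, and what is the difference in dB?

B, by 5 dB

A: GR = 9 − 9/6 = 7.5 dB.
B: GR = 25 − 25/2 = 12.5 dB.
Difference: 5 dB in favour of B.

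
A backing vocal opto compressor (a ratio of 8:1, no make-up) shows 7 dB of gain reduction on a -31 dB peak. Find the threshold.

Let T be the threshold. Output overshoot = (input overshoot)/R, so -38 − T = (-31 − T)/8.
8·(-38 − T) = -31 − T → 7·T = -304 − (-31) = -273.
T = -273/7 = -39 dB.

-39 dB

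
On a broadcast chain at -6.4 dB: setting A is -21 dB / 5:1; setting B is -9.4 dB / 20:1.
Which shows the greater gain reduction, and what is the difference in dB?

A, by 8.83 dB

A: overshoot 14.6 dB → output overshoot 2.92 dB → GR 11.68 dB.
B: overshoot 3 dB → output overshoot 0.15 dB → GR 2.85 dB.
Difference: 8.83 dB in favour of A.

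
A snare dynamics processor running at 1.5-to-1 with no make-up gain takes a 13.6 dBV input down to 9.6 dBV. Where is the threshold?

Input is 12 dB above T (since output overshoot × R = input overshoot: (9.6 − T)·1.5 = 13.6 − T gives T = 1.6 dBV).
Check: 1.6 + (13.6 − 1.6)/1.5 = 1.6 + 8 = 9.6 dBV. ✓

1.6 dBV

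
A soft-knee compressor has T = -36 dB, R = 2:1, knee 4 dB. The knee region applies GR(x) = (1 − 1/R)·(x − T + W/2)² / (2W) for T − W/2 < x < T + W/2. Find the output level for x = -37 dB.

-37.0625 dB

x − T + W/2 = -37 − (-36) + 2 = 1.
GR = (1 − 1/2) × 1² / 8 = 0.5 × 1 / 8 = 0.0625 dB.
Output = -37 − 0.0625 = -37.0625 dB.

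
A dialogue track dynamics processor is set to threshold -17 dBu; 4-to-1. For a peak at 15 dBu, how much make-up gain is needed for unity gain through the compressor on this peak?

The peak compresses to -17 + 32/4 = -9 dBu.
To reach 15 dBu requires 15 − (-9) = 24 dB of make-up.

24 dB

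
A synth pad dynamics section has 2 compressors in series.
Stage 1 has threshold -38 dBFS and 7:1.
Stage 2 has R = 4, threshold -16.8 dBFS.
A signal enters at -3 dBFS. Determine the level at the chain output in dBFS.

-33 dBFS

Stage 1: 35 dB above -38 dBFS, reduced 7:1 to 5 dB above → -33 dBFS.
Stage 2: -33 dBFS is at or below the -16.8 dBFS threshold — no compression; output -33 dBFS.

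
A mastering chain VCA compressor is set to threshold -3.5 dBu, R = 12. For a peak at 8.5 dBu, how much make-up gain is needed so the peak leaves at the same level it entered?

Overshoot 12 dB → 12/12 = 1 dB after compression, so the compressed level is -3.5 + 1 = -2.5 dBu.
Make-up = target − compressed = 8.5 − (-2.5) = 11 dB.

11 dB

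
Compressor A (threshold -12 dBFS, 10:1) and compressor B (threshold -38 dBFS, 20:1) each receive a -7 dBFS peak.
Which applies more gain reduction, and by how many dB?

B, by 24.95 dB

A: GR = 5 − 5/10 = 4.5 dB.
B: GR = 31 − 31/20 = 29.45 dB.
B applies 24.95 dB more gain reduction.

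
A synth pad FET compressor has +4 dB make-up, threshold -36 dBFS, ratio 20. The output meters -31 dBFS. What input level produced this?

Remove make-up: -31 − 4 = -35 dBFS.
The compressed level sits -35 − (-36) = 1 dB over threshold.
Before 20:1 compression the overshoot was 1 × 20 = 20 dB, so input = -36 + 20 = -16 dBFS.

-16 dBFS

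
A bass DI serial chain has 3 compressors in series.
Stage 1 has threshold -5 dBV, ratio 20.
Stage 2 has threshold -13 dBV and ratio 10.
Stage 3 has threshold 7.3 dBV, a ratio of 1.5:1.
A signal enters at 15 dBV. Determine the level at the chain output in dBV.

-12.1 dBV

Stage 1: 15 dBV is 20 dB over -5 dBV; at 20:1 that becomes 1 dB over, giving -4 dBV.
Stage 2: overshoot 9 dB → 9/10 = 0.9 dB → -12.1 dBV.
Stage 3: -12.1 dBV is at or below the 7.3 dBV threshold — no compression; output -12.1 dBV.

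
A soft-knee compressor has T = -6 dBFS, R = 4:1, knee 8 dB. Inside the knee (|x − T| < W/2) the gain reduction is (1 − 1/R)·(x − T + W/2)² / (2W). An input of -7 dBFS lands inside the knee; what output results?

x − T + W/2 = -7 − (-6) + 4 = 3.
GR = (1 − 1/4) × 3² / 16 = 0.75 × 9 / 16 = 0.421875 dB.
Output = -7 − 0.421875 = -7.421875 dBFS.

-7.421875 dBFS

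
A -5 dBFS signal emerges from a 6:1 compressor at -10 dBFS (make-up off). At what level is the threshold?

Gain reduction = -5 − (-10) = 5 dB; output overshoot = GR / (R − 1) = 5 / 5 = 1 dB.
Threshold = output − output overshoot = -10 − 1 = -11 dBFS.

-11 dBFS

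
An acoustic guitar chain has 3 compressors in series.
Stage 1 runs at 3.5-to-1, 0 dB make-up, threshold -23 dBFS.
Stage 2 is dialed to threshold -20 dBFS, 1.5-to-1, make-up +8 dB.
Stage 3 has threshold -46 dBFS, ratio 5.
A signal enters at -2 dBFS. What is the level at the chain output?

Stage 1: overshoot 21 dB → 21/3.5 = 6 dB → -17 dBFS.
Stage 2: overshoot 3 dB → 3/1.5 = 2 dB → -18 dBFS; +8 dB make-up → -10 dBFS.
Stage 3: 36 dB above -46 dBFS, reduced 5:1 to 7.2 dB above → -38.8 dBFS.

-38.8 dBFS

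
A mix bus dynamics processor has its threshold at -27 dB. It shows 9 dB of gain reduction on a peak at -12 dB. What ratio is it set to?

Input overshoot = -12 − (-27) = 15 dB.
Output overshoot = 15 − 9 = 6 dB.
Ratio = input overshoot / output overshoot = 15 / 6 = 2.5.

2.5:1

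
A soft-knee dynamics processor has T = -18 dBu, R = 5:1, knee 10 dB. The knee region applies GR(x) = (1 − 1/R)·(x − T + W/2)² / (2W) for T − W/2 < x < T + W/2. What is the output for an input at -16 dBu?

x − T + W/2 = -16 − (-18) + 5 = 7.
GR = (1 − 1/5) × 7² / 20 = 0.8 × 49 / 20 = 1.96 dB.
Output = -16 − 1.96 = -17.96 dBu.

-17.96 dBu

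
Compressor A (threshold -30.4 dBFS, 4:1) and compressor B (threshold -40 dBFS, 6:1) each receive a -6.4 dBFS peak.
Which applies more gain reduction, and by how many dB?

B, by 10 dB

A: 24 dB over, compressed to 6 dB over, so 18 dB of GR.
B: 33.6 dB over, compressed to 5.6 dB over, so 28 dB of GR.
B applies 10 dB more gain reduction.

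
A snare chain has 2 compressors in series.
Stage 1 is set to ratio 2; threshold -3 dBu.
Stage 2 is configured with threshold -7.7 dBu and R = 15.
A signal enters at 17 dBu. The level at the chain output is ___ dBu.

-6.72 dBu

Stage 1: 17 dBu is 20 dB over -3 dBu; at 2:1 that becomes 10 dB over, giving 7 dBu.
Stage 2: 14.7 dB above -7.7 dBu, reduced 15:1 to 0.98 dB above → -6.72 dBu.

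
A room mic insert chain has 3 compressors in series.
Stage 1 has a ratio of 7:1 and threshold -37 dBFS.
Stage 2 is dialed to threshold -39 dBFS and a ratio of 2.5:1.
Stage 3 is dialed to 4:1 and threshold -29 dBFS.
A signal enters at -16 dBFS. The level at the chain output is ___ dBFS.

Stage 1: overshoot 21 dB → 21/7 = 3 dB → -34 dBFS.
Stage 2: -34 dBFS is 5 dB over -39 dBFS; at 2.5:1 that becomes 2 dB over, giving -37 dBFS.
Stage 3: -37 dBFS ≤ -29 dBFS, so stage 3 doesn't engage; output -37 dBFS.

-37 dBFS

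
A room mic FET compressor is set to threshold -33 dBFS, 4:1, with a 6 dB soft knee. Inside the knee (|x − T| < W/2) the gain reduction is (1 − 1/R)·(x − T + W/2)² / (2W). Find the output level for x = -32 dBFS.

-33 dBFS

x − T + W/2 = -32 − (-33) + 3 = 4.
GR = (1 − 1/4) × 4² / 12 = 0.75 × 16 / 12 = 1 dB.
Output = -32 − 1 = -33 dBFS.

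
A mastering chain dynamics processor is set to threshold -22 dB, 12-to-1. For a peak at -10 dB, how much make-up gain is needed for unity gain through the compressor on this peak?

11 dB

Overshoot 12 dB → 12/12 = 1 dB after compression, so the compressed level is -22 + 1 = -21 dB.
Make-up = target − compressed = -10 − (-21) = 11 dB.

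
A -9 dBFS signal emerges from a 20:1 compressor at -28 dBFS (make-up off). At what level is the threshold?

Gain reduction = -9 − (-28) = 19 dB; output overshoot = GR / (R − 1) = 19 / 19 = 1 dB.
Threshold = output − output overshoot = -28 − 1 = -29 dBFS.

-29 dBFS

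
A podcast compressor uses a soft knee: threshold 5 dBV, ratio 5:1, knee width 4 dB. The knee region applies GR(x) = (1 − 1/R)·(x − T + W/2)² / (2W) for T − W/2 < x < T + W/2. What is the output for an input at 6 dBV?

5.1 dBV

x − T + W/2 = 6 − 5 + 2 = 3.
GR = (1 − 1/5) × 3² / 8 = 0.8 × 9 / 8 = 0.9 dB.
Output = 6 − 0.9 = 5.1 dBV.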